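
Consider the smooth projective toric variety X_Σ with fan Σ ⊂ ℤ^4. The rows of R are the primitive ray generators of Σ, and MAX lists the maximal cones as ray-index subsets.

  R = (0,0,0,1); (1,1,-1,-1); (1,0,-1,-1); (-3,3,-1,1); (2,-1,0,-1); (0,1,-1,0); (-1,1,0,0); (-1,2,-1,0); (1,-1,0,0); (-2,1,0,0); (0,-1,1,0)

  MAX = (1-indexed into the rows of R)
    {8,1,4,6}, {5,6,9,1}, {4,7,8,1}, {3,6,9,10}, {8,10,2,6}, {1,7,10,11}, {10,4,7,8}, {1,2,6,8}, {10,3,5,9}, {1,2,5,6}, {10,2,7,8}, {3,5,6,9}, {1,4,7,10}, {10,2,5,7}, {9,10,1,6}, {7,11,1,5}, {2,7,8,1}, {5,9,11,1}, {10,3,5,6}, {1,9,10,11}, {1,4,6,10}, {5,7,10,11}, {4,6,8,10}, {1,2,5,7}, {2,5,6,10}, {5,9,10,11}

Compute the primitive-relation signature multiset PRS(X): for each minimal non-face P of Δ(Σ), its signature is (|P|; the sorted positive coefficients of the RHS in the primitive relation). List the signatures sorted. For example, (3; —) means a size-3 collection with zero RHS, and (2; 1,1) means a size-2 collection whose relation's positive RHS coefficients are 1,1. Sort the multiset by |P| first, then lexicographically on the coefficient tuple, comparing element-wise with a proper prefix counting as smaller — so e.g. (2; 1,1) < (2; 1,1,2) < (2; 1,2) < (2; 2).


Primitive collections (22):

  P = {6,11}:  v_{6} + v_{11} = 0  so sig = (2; —)
  P = {7,9}:  v_{7} + v_{9} = 0  so sig = (2; —)
  P = {4,5}:  v_{4} + v_{5} = v_{8}  so sig = (2; 1)
  P = {5,8}:  v_{5} + v_{8} = v_{2}  so sig = (2; 1)
  P = {6,7}:  v_{6} + v_{7} = v_{8}  so sig = (2; 1)
  P = {8,9}:  v_{8} + v_{9} = v_{6}  so sig = (2; 1)
  P = {8,11}:  v_{8} + v_{11} = v_{7}  so sig = (2; 1)
  P = {1,3}:  v_{1} + v_{3} = v_{6} + v_{9}  so sig = (2; 1,1)
  P = {2,9}:  v_{2} + v_{9} = v_{5} + v_{6}  so sig = (2; 1,1)
  P = {2,11}:  v_{2} + v_{11} = v_{5} + v_{7}  so sig = (2; 1,1)
  P = {3,7}:  v_{3} + v_{7} = v_{5} + v_{6} + v_{10}  so sig = (2; 1,1,1)
  P = {3,11}:  v_{3} + v_{11} = v_{5} + v_{9} + v_{10}  so sig = (2; 1,1,1)
  P = {4,9}:  v_{4} + v_{9} = v_{1} + v_{6} + v_{10}  so sig = (2; 1,1,1)
  P = {4,11}:  v_{4} + v_{11} = v_{1} + v_{7} + v_{10}  so sig = (2; 1,1,1)
  P = {3,8}:  v_{3} + v_{8} = v_{5} + 2·v_{6} + v_{10}  so sig = (2; 1,1,2)
  P = {3,4}:  v_{3} + v_{4} = 2·v_{6} + v_{10}  so sig = (2; 1,2)
  P = {2,3}:  v_{2} + v_{3} = 2·v_{5} + 2·v_{6} + v_{10}  so sig = (2; 1,2,2)
  P = {2,4}:  v_{2} + v_{4} = 2·v_{8}  so sig = (2; 2)
  P = {1,5,10}:  v_{1} + v_{5} + v_{10} = 0  so sig = (3; —)
  P = {1,2,10}:  v_{1} + v_{2} + v_{10} = v_{8}  so sig = (3; 1)
  P = {1,8,10}:  v_{1} + v_{8} + v_{10} = v_{4}  so sig = (3; 1)
  P = {5,6,9,10}:  v_{5} + v_{6} + v_{9} + v_{10} = v_{3}  so sig = (4; 1)

Signatures (|P|; sorted positive RHS coefficients), sorted:
{ (2; —) ×2,  (2; 1) ×5,  (2; 1,1) ×3,  (2; 1,1,1) ×4,  (2; 1,1,2),  (2; 1,2),  (2; 1,2,2),  (2; 2),  (3; —),  (3; 1) ×2,  (4; 1) }


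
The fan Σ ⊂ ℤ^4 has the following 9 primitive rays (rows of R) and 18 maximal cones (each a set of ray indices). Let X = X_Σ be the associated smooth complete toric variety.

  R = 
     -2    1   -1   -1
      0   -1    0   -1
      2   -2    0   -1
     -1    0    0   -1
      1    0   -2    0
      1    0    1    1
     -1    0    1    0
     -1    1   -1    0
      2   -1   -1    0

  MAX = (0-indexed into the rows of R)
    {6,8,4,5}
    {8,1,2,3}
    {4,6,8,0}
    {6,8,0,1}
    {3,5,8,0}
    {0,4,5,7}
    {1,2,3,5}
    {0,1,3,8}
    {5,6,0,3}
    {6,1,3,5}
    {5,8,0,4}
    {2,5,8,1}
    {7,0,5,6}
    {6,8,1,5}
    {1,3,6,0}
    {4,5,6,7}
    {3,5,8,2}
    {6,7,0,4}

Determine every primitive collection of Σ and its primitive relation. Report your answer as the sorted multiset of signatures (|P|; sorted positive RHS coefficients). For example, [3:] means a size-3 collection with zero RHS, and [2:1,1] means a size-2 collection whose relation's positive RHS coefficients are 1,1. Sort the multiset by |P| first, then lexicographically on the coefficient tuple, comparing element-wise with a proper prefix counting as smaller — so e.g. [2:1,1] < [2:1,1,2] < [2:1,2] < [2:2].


The 14 primitive collections of Σ (r=9, n=4):

  P={3,7}:  v_{3} + v_{7} = v_{0}  →  sig = [2:1]
  P={7,8}:  v_{7} + v_{8} = v_{4}  →  sig = [2:1]
  P={2,7}:  v_{2} + v_{7} = v_{3} + v_{8}  →  sig = [2:1,1]
  P={3,4}:  v_{3} + v_{4} = v_{0} + v_{8}  →  sig = [2:1,1]
  P={1,7}:  v_{1} + v_{7} = v_{0} + v_{6} + v_{8}  →  sig = [2:1,1,1]
  P={1,4}:  v_{1} + v_{4} = v_{0} + v_{6} + 2·v_{8}  →  sig = [2:1,1,2]
  P={0,2}:  v_{0} + v_{2} = 2·v_{3} + v_{8}  →  sig = [2:1,2]
  P={2,4}:  v_{2} + v_{4} = v_{3} + 2·v_{8}  →  sig = [2:1,2]
  P={2,6}:  v_{2} + v_{6} = 2·v_{1} + v_{5}  →  sig = [2:1,2]
  P={0,1,5}:  v_{0} + v_{1} + v_{5} = v_{3}  →  sig = [3:1]
  P={3,6,8}:  v_{3} + v_{6} + v_{8} = v_{1}  →  sig = [3:1]
  P={0,5,6,8}:  v_{0} + v_{5} + v_{6} + v_{8} = 0  →  sig = [4:]
  P={0,4,5,6}:  v_{0} + v_{4} + v_{5} + v_{6} = v_{7}  →  sig = [4:1]
  P={1,3,5,8}:  v_{1} + v_{3} + v_{5} + v_{8} = v_{2}  →  sig = [4:1]

Sorted signature multiset PRS(X):
    |P|=2: 9 collections, coeffs (1), (1), (1,1), (1,1), (1,1,1), (1,1,2), (1,2), (1,2), (1,2)
    |P|=3: 2 collections, coeffs (1), (1)
    |P|=4: 3 collections, coeffs (), (1), (1)


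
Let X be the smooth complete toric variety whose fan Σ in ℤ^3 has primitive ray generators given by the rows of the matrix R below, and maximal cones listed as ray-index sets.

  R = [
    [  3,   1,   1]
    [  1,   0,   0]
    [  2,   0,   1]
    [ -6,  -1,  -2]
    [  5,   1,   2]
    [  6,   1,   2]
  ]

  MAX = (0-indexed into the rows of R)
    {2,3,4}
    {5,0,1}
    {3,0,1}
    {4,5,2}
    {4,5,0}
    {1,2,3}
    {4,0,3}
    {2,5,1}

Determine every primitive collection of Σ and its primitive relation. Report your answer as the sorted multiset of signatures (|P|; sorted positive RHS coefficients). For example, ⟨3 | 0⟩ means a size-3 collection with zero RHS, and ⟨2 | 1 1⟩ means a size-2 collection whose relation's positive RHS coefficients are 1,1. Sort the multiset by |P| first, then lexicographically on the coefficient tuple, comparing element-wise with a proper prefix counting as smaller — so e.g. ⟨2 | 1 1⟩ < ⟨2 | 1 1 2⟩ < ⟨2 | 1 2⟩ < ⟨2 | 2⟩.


Δ(Σ) — 6 vertices, 3 min non-faces:

  • {3,5}:  v_{3} + v_{5} = 0  ⇒ sig = ⟨2 | 0⟩
  • {0,2}:  v_{0} + v_{2} = v_{4}  ⇒ sig = ⟨2 | 1⟩
  • {1,4}:  v_{1} + v_{4} = v_{5}  ⇒ sig = ⟨2 | 1⟩

Signatures (|P|; sorted positive RHS coefficients), sorted:
    ⟨2 | 0⟩
    ⟨2 | 1⟩
    ⟨2 | 1⟩


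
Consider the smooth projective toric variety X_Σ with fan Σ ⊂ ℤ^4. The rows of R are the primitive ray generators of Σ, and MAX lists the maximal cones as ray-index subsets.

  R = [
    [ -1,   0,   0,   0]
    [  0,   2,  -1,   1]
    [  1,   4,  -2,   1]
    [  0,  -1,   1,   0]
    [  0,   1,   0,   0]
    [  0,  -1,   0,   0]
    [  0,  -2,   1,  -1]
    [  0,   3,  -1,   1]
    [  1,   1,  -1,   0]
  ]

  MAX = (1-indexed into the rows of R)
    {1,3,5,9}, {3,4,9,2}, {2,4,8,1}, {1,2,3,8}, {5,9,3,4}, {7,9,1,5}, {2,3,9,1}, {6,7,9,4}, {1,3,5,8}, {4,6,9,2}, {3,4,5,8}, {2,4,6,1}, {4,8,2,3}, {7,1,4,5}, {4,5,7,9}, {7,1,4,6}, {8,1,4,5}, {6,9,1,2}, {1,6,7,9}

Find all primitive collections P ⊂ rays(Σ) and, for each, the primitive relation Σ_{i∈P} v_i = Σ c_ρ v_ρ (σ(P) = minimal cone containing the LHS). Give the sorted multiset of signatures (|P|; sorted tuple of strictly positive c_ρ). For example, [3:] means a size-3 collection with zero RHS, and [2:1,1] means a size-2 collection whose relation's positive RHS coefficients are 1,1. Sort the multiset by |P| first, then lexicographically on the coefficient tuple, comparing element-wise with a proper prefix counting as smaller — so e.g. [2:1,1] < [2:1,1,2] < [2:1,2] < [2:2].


10 collections generate NE(X_Σ); each relation:

  • {2,7}:  v_{2} + v_{7} = 0  →  sig = [2:]
  • {5,6}:  v_{5} + v_{6} = 0  →  sig = [2:]
  • {2,5}:  v_{2} + v_{5} = v_{8}  →  sig = [2:1]
  • {6,8}:  v_{6} + v_{8} = v_{2}  →  sig = [2:1]
  • {7,8}:  v_{7} + v_{8} = v_{5}  →  sig = [2:1]
  • {8,9}:  v_{8} + v_{9} = v_{3}  →  sig = [2:1]
  • {3,6}:  v_{3} + v_{6} = v_{2} + v_{9}  →  sig = [2:1,1]
  • {3,7}:  v_{3} + v_{7} = v_{5} + v_{9}  →  sig = [2:1,1]
  • {1,4,9}:  v_{1} + v_{4} + v_{9} = 0  →  sig = [3:]
  • {1,3,4}:  v_{1} + v_{3} + v_{4} = v_{8}  →  sig = [3:1]

Hence PRS(X_Σ) =
    [2:]
    [2:]
    [2:1]
    [2:1]
    [2:1]
    [2:1]
    [2:1,1]
    [2:1,1]
    [3:]
    [3:1]


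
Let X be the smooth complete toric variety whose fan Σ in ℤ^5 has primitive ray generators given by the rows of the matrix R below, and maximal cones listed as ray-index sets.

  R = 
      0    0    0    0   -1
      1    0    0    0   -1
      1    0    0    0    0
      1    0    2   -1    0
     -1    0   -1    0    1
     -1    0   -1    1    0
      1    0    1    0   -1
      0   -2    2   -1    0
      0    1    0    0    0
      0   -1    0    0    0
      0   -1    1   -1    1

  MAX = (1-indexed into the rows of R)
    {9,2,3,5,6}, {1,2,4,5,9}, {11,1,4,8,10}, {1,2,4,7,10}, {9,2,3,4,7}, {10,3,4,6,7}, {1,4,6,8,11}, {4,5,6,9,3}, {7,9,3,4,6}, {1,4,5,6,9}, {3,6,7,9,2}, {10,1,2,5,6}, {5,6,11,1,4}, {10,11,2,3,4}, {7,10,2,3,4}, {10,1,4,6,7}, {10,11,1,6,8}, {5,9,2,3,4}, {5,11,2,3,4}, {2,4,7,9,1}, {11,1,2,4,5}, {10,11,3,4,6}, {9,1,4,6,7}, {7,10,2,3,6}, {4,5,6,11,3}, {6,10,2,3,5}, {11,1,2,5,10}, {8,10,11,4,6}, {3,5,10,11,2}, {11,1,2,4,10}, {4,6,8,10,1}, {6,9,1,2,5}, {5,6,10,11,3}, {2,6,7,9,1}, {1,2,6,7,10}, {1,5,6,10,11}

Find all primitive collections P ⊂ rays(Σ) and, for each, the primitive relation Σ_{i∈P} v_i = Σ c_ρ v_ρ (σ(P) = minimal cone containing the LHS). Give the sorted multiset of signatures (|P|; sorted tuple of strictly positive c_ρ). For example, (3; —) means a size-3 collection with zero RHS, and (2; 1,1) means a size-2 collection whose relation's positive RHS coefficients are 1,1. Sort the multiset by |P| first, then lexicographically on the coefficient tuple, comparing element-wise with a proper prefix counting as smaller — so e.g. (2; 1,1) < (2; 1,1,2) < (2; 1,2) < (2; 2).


14 minimal non-faces of Δ(Σ) (on 11 rays):

  P = {5,7}:  v_{5} + v_{7} = 0  ⇒ sig = (2; —)
  P = {9,10}:  v_{9} + v_{10} = 0  ⇒ sig = (2; —)
  P = {1,3}:  v_{1} + v_{3} = v_{2}  ⇒ sig = (2; 1)
  P = {7,11}:  v_{7} + v_{11} = v_{4} + v_{10}  ⇒ sig = (2; 1,1)
  P = {9,11}:  v_{9} + v_{11} = v_{4} + v_{5}  ⇒ sig = (2; 1,1)
  P = {8,9}:  v_{8} + v_{9} = v_{1} + v_{4} + v_{6} + v_{11}  ⇒ sig = (2; 1,1,1,1)
  P = {2,8}:  v_{2} + v_{8} = v_{1} + v_{4} + 2·v_{10}  ⇒ sig = (2; 1,1,2)
  P = {5,8}:  v_{5} + v_{8} = v_{1} + v_{6} + 2·v_{11}  ⇒ sig = (2; 1,1,2)
  P = {7,8}:  v_{7} + v_{8} = v_{1} + 2·v_{4} + v_{6} + 2·v_{10}  ⇒ sig = (2; 1,1,2,2)
  P = {3,8}:  v_{3} + v_{8} = v_{4} + 2·v_{10}  ⇒ sig = (2; 1,2)
  P = {2,4,6}:  v_{2} + v_{4} + v_{6} = v_{7}  ⇒ sig = (3; 1)
  P = {2,6,11}:  v_{2} + v_{6} + v_{11} = v_{10}  ⇒ sig = (3; 1)
  P = {4,5,10}:  v_{4} + v_{5} + v_{10} = v_{11}  ⇒ sig = (3; 1)
  P = {1,4,6,10,11}:  v_{1} + v_{4} + v_{6} + v_{10} + v_{11} = v_{8}  ⇒ sig = (5; 1)

Hence PRS(X_Σ) =
    (2; —)
    (2; —)
    (2; 1)
    (2; 1,1)
    (2; 1,1)
    (2; 1,1,1,1)
    (2; 1,1,2)
    (2; 1,1,2)
    (2; 1,1,2,2)
    (2; 1,2)
    (3; 1)
    (3; 1)
    (3; 1)
    (5; 1)


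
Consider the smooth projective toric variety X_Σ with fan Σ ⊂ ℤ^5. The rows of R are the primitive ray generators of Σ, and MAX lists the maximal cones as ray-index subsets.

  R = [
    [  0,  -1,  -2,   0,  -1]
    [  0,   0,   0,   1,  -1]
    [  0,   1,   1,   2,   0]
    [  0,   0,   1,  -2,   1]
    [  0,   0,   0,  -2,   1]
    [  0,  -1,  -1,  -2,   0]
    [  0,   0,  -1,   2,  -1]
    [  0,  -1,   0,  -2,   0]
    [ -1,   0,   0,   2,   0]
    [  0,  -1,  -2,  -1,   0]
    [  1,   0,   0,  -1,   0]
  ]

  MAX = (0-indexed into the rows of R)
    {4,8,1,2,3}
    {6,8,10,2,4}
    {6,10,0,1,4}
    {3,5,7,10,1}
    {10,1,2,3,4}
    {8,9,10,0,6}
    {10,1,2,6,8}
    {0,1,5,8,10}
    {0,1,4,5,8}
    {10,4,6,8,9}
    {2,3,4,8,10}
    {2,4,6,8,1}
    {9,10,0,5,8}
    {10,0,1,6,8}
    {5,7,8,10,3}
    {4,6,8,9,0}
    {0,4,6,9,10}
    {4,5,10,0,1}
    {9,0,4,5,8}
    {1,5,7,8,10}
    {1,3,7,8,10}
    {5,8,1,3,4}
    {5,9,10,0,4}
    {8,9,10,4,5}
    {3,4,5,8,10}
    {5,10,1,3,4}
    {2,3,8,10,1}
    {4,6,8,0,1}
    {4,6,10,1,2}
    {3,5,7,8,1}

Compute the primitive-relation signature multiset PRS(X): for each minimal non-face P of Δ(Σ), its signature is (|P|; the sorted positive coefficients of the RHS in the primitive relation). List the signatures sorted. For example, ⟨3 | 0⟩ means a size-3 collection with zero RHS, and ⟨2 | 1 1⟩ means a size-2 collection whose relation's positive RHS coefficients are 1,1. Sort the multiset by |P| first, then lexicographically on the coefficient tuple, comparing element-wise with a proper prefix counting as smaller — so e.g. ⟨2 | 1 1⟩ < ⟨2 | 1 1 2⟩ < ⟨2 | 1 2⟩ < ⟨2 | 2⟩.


Σ has 16 primitive collections:

  • {2,5}:  v_{2} + v_{5} = 0 — sig = ⟨2 | 0⟩
  • {3,6}:  v_{3} + v_{6} = 0 — sig = ⟨2 | 0⟩
  • {0,2}:  v_{0} + v_{2} = v_{6} — sig = ⟨2 | 1⟩
  • {0,3}:  v_{0} + v_{3} = v_{5} — sig = ⟨2 | 1⟩
  • {1,9}:  v_{1} + v_{9} = v_{0} — sig = ⟨2 | 1⟩
  • {5,6}:  v_{5} + v_{6} = v_{0} — sig = ⟨2 | 1⟩
  • {4,7}:  v_{4} + v_{7} = v_{3} + v_{5} — sig = ⟨2 | 1 1⟩
  • {2,7}:  v_{2} + v_{7} = v_{1} + v_{3} + v_{8} + v_{10} — sig = ⟨2 | 1 1 1 1⟩
  • {2,9}:  v_{2} + v_{9} = v_{4} + v_{6} + v_{8} + v_{10} — sig = ⟨2 | 1 1 1 1⟩
  • {3,9}:  v_{3} + v_{9} = v_{4} + v_{5} + v_{8} + v_{10} — sig = ⟨2 | 1 1 1 1⟩
  • {6,7}:  v_{6} + v_{7} = v_{1} + v_{5} + v_{8} + v_{10} — sig = ⟨2 | 1 1 1 1⟩
  • {0,7}:  v_{0} + v_{7} = v_{1} + 2·v_{5} + v_{8} + v_{10} — sig = ⟨2 | 1 1 1 2⟩
  • {7,9}:  v_{7} + v_{9} = 2·v_{5} + v_{8} + v_{10} — sig = ⟨2 | 1 1 2⟩
  • {1,4,8,10}:  v_{1} + v_{4} + v_{8} + v_{10} = 0 — sig = ⟨4 | 0⟩
  • {0,4,8,10}:  v_{0} + v_{4} + v_{8} + v_{10} = v_{9} — sig = ⟨4 | 1⟩
  • {1,3,5,8,10}:  v_{1} + v_{3} + v_{5} + v_{8} + v_{10} = v_{7} — sig = ⟨5 | 1⟩

Signatures (|P|; sorted positive RHS coefficients), sorted:
[⟨2 | 0⟩, ⟨2 | 0⟩, ⟨2 | 1⟩, ⟨2 | 1⟩, ⟨2 | 1⟩, ⟨2 | 1⟩, ⟨2 | 1 1⟩, ⟨2 | 1 1 1 1⟩, ⟨2 | 1 1 1 1⟩, ⟨2 | 1 1 1 1⟩, ⟨2 | 1 1 1 1⟩, ⟨2 | 1 1 1 2⟩, ⟨2 | 1 1 2⟩, ⟨4 | 0⟩, ⟨4 | 1⟩, ⟨5 | 1⟩]


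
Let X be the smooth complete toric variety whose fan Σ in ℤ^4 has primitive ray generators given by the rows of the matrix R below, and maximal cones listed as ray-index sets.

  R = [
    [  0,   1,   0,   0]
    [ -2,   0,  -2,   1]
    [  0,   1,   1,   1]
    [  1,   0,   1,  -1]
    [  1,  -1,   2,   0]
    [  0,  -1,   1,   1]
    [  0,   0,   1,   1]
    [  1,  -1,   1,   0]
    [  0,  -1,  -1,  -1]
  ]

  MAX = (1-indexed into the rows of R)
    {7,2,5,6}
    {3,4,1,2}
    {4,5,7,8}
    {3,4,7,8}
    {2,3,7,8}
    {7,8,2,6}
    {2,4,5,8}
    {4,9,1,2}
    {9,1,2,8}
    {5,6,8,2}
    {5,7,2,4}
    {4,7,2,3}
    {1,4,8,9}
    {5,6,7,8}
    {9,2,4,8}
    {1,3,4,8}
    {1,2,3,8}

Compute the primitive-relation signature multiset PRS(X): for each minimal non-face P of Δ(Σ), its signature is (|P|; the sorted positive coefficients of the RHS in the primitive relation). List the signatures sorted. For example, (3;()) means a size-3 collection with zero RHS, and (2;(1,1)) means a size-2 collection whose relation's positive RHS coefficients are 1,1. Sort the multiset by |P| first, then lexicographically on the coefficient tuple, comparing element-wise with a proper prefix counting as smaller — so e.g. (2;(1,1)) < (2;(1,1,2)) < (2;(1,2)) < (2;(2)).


Σ has 14 primitive collections:

  • {3,9}:  v_{3} + v_{9} = 0 — sig = (2;())
  • {1,6}:  v_{1} + v_{6} = v_{7} — sig = (2;(1))
  • {1,7}:  v_{1} + v_{7} = v_{3} — sig = (2;(1))
  • {4,6}:  v_{4} + v_{6} = v_{5} — sig = (2;(1))
  • {1,5}:  v_{1} + v_{5} = v_{4} + v_{7} — sig = (2;(1,1))
  • {7,9}:  v_{7} + v_{9} = v_{2} + v_{4} + v_{8} — sig = (2;(1,1,1))
  • {3,5}:  v_{3} + v_{5} = v_{4} + 2·v_{7} — sig = (2;(1,2))
  • {3,6}:  v_{3} + v_{6} = 2·v_{7} — sig = (2;(2))
  • {6,9}:  v_{6} + v_{9} = 2·v_{2} + 2·v_{4} + 2·v_{8} — sig = (2;(2,2,2))
  • {5,9}:  v_{5} + v_{9} = 2·v_{2} + 3·v_{4} + 2·v_{8} — sig = (2;(2,2,3))
  • {1,2,4,8}:  v_{1} + v_{2} + v_{4} + v_{8} = 0 — sig = (4;())
  • {2,3,4,8}:  v_{2} + v_{3} + v_{4} + v_{8} = v_{7} — sig = (4;(1))
  • {2,4,7,8}:  v_{2} + v_{4} + v_{7} + v_{8} = v_{6} — sig = (4;(1))
  • {2,5,7,8}:  v_{2} + v_{5} + v_{7} + v_{8} = 2·v_{6} — sig = (4;(2))

Signatures (|P|; sorted positive RHS coefficients), sorted:
    (2;())
    (2;(1))
    (2;(1))
    (2;(1))
    (2;(1,1))
    (2;(1,1,1))
    (2;(1,2))
    (2;(2))
    (2;(2,2,2))
    (2;(2,2,3))
    (4;())
    (4;(1))
    (4;(1))
    (4;(2))


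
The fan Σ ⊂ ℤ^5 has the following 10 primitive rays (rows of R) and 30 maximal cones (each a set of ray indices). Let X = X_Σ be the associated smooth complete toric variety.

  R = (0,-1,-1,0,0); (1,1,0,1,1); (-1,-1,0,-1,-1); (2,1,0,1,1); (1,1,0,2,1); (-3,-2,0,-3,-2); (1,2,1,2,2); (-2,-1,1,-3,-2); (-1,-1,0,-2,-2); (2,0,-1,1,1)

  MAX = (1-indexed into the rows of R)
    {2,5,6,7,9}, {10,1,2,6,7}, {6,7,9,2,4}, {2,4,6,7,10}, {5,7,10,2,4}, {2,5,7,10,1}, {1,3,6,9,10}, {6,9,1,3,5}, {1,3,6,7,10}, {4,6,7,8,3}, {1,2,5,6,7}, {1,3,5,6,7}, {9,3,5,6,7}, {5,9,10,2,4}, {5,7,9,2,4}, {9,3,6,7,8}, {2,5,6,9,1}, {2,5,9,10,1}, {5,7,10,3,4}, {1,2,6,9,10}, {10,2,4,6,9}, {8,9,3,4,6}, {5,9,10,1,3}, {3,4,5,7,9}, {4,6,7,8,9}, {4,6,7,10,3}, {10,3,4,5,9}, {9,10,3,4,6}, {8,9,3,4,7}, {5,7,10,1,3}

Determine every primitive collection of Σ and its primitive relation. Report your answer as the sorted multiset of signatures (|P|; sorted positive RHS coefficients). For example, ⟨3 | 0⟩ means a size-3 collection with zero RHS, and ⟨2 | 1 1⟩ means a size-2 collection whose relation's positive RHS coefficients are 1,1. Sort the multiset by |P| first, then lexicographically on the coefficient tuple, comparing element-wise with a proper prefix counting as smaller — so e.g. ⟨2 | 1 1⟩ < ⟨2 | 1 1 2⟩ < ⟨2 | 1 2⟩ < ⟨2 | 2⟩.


The 11 primitive collections of Σ (r=10, n=5):

  P={2,3}:  v_{2} + v_{3} = 0  →  sig = ⟨2 | 0⟩
  P={1,4}:  v_{1} + v_{4} = v_{10}  →  sig = ⟨2 | 1⟩
  P={1,8}:  v_{1} + v_{8} = v_{3} + v_{4} + v_{6}  →  sig = ⟨2 | 1 1 1⟩
  P={5,8}:  v_{5} + v_{8} = v_{3} + v_{7} + v_{9}  →  sig = ⟨2 | 1 1 1⟩
  P={2,8}:  v_{2} + v_{8} = v_{4} + v_{6} + v_{7} + v_{9}  →  sig = ⟨2 | 1 1 1 1⟩
  P={8,10}:  v_{8} + v_{10} = v_{3} + 2·v_{4} + v_{6}  →  sig = ⟨2 | 1 1 2⟩
  P={1,7,9}:  v_{1} + v_{7} + v_{9} = 0  →  sig = ⟨3 | 0⟩
  P={4,5,6}:  v_{4} + v_{5} + v_{6} = 0  →  sig = ⟨3 | 0⟩
  P={5,6,10}:  v_{5} + v_{6} + v_{10} = v_{1}  →  sig = ⟨3 | 1⟩
  P={7,9,10}:  v_{7} + v_{9} + v_{10} = v_{4}  →  sig = ⟨3 | 1⟩
  P={3,4,6,7,9}:  v_{3} + v_{4} + v_{6} + v_{7} + v_{9} = v_{8}  →  sig = ⟨5 | 1⟩

Sorted signature multiset PRS(X):
[⟨2 | 0⟩, ⟨2 | 1⟩, ⟨2 | 1 1 1⟩, ⟨2 | 1 1 1⟩, ⟨2 | 1 1 1 1⟩, ⟨2 | 1 1 2⟩, ⟨3 | 0⟩, ⟨3 | 0⟩, ⟨3 | 1⟩, ⟨3 | 1⟩, ⟨5 | 1⟩]


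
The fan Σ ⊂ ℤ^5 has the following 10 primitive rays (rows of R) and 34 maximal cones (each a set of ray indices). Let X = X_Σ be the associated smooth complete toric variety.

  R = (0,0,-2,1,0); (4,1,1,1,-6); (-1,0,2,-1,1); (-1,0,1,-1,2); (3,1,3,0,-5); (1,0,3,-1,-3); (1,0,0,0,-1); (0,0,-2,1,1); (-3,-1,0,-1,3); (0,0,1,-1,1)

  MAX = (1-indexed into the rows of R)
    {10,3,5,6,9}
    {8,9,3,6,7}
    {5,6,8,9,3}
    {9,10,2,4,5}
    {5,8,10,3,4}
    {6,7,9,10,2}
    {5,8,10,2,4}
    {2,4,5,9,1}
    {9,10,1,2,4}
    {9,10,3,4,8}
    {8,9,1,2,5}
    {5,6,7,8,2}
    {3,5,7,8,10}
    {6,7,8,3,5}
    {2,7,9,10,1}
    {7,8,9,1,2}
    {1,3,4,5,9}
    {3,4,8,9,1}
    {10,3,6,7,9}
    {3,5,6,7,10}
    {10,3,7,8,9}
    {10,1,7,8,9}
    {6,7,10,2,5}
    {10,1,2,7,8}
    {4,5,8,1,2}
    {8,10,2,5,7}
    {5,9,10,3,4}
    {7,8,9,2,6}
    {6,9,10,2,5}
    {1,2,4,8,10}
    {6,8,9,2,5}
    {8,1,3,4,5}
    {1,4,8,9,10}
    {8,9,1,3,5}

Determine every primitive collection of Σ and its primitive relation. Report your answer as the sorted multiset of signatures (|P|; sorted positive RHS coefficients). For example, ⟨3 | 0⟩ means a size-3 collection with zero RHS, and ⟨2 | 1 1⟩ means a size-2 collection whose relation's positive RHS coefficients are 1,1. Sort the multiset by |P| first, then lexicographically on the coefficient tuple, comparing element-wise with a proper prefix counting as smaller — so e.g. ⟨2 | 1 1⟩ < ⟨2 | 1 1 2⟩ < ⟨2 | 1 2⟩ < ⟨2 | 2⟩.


14 minimal non-faces of Δ(Σ) (on 10 rays):

  P = {2,3}:  v_{2} + v_{3} = v_{5}  so sig = ⟨2 | 1⟩
  P = {4,7}:  v_{4} + v_{7} = v_{10}  so sig = ⟨2 | 1⟩
  P = {1,6}:  v_{1} + v_{6} = v_{2} + v_{9}  so sig = ⟨2 | 1 1⟩
  P = {4,6}:  v_{4} + v_{6} = v_{5} + v_{9} + v_{10}  so sig = ⟨2 | 1 1 1⟩
  P = {1,3,7}:  v_{1} + v_{3} + v_{7} = 0  so sig = ⟨3 | 0⟩
  P = {1,3,10}:  v_{1} + v_{3} + v_{10} = v_{4}  so sig = ⟨3 | 1⟩
  P = {1,5,7}:  v_{1} + v_{5} + v_{7} = v_{2}  so sig = ⟨3 | 1⟩
  P = {5,7,9}:  v_{5} + v_{7} + v_{9} = v_{6}  so sig = ⟨3 | 1⟩
  P = {1,5,10}:  v_{1} + v_{5} + v_{10} = v_{2} + v_{4}  so sig = ⟨3 | 1 1⟩
  P = {6,8,10}:  v_{6} + v_{8} + v_{10} = v_{3} + 2·v_{7}  so sig = ⟨3 | 1 2⟩
  P = {2,4,8,9}:  v_{2} + v_{4} + v_{8} + v_{9} = 0  so sig = ⟨4 | 0⟩
  P = {2,8,9,10}:  v_{2} + v_{8} + v_{9} + v_{10} = v_{7}  so sig = ⟨4 | 1⟩
  P = {4,5,8,9}:  v_{4} + v_{5} + v_{8} + v_{9} = v_{3}  so sig = ⟨4 | 1⟩
  P = {5,8,9,10}:  v_{5} + v_{8} + v_{9} + v_{10} = v_{3} + v_{7}  so sig = ⟨4 | 1 1⟩

Sorted signature multiset PRS(X):
[⟨2 | 1⟩, ⟨2 | 1⟩, ⟨2 | 1 1⟩, ⟨2 | 1 1 1⟩, ⟨3 | 0⟩, ⟨3 | 1⟩, ⟨3 | 1⟩, ⟨3 | 1⟩, ⟨3 | 1 1⟩, ⟨3 | 1 2⟩, ⟨4 | 0⟩, ⟨4 | 1⟩, ⟨4 | 1⟩, ⟨4 | 1 1⟩]


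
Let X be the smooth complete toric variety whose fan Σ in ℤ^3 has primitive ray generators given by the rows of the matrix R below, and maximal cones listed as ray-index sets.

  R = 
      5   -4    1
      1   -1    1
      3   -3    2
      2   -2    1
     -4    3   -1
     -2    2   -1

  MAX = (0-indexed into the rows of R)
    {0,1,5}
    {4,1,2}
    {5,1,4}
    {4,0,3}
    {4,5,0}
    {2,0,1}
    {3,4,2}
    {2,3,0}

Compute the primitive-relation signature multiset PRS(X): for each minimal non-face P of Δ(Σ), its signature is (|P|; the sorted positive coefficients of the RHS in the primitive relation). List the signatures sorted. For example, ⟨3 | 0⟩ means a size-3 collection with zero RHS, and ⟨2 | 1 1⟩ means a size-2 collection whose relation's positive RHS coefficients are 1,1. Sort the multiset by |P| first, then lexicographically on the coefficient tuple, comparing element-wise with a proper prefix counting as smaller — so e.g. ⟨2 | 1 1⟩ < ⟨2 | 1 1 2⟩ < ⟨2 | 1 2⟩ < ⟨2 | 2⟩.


Primitive collections (5):

  P={3,5}:  v_{3} + v_{5} = 0 — sig = ⟨2 | 0⟩
  P={1,3}:  v_{1} + v_{3} = v_{2} — sig = ⟨2 | 1⟩
  P={2,5}:  v_{2} + v_{5} = v_{1} — sig = ⟨2 | 1⟩
  P={0,1,4}:  v_{0} + v_{1} + v_{4} = v_{3} — sig = ⟨3 | 1⟩
  P={0,2,4}:  v_{0} + v_{2} + v_{4} = 2·v_{3} — sig = ⟨3 | 2⟩

so the primitive-relation signature multiset is
{ ⟨2 | 0⟩,  ⟨2 | 1⟩ ×2,  ⟨3 | 1⟩,  ⟨3 | 2⟩ }


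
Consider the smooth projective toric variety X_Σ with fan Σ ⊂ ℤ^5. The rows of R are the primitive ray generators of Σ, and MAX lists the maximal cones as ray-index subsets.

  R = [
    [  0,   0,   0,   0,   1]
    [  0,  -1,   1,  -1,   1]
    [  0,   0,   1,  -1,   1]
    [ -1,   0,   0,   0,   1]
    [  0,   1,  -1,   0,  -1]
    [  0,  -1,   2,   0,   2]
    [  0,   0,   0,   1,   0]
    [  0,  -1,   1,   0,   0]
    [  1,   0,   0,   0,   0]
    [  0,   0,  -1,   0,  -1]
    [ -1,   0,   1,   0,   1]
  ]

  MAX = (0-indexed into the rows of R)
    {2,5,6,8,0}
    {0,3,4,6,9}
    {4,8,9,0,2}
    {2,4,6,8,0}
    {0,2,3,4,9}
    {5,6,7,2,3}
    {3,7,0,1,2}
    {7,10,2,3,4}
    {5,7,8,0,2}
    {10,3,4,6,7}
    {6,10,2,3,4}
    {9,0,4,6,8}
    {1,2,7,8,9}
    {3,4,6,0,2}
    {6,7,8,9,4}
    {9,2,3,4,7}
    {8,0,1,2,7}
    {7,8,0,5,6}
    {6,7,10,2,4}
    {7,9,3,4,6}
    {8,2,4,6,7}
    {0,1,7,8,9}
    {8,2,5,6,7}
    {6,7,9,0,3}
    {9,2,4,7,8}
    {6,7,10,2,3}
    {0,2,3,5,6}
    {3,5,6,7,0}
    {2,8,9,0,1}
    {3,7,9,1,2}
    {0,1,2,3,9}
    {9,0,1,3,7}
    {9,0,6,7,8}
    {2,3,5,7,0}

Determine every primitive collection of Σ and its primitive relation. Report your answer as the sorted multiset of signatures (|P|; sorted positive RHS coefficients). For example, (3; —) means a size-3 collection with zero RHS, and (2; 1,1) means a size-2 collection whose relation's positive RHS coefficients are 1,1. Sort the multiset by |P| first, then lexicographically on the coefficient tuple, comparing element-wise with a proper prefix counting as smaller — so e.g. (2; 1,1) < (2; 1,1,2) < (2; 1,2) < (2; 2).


Minimal non-faces — 16 found among 11 rays, 34 max cones:

  P={3,8}:  v_{3} + v_{8} = v_{0}  so sig = (2; 1)
  P={1,4}:  v_{1} + v_{4} = v_{2} + v_{9}  so sig = (2; 1,1)
  P={1,6}:  v_{1} + v_{6} = v_{0} + v_{7}  so sig = (2; 1,1)
  P={4,5}:  v_{4} + v_{5} = v_{2} + v_{6}  so sig = (2; 1,1)
  P={5,9}:  v_{5} + v_{9} = v_{0} + v_{7}  so sig = (2; 1,1)
  P={8,10}:  v_{8} + v_{10} = v_{2} + v_{6}  so sig = (2; 1,1)
  P={0,10}:  v_{0} + v_{10} = v_{2} + v_{3} + v_{6}  so sig = (2; 1,1,1)
  P={1,10}:  v_{1} + v_{10} = v_{2} + v_{3} + v_{7}  so sig = (2; 1,1,1)
  P={9,10}:  v_{9} + v_{10} = v_{3} + v_{4} + v_{7}  so sig = (2; 1,1,1)
  P={5,10}:  v_{5} + v_{10} = 2·v_{2} + v_{3} + 2·v_{6} + v_{7}  so sig = (2; 1,1,2,2)
  P={1,5}:  v_{1} + v_{5} = 2·v_{0} + v_{2} + 2·v_{7}  so sig = (2; 1,2,2)
  P={0,4,7}:  v_{0} + v_{4} + v_{7} = 0  so sig = (3; —)
  P={2,6,9}:  v_{2} + v_{6} + v_{9} = 0  so sig = (3; —)
  P={0,2,6,7}:  v_{0} + v_{2} + v_{6} + v_{7} = v_{5}  so sig = (4; 1)
  P={0,2,7,9}:  v_{0} + v_{2} + v_{7} + v_{9} = v_{1}  so sig = (4; 1)
  P={2,3,4,6,7}:  v_{2} + v_{3} + v_{4} + v_{6} + v_{7} = v_{10}  so sig = (5; 1)

so the primitive-relation signature multiset is
    |P|=2: 11 collections, coeffs (1), (1,1), (1,1), (1,1), (1,1), (1,1), (1,1,1), (1,1,1), (1,1,1), (1,1,2,2), (1,2,2)
    |P|=3: 2 collections, coeffs (), ()
    |P|=4: 2 collections, coeffs (1), (1)
    |P|=5: 1 collection, coeffs (1)


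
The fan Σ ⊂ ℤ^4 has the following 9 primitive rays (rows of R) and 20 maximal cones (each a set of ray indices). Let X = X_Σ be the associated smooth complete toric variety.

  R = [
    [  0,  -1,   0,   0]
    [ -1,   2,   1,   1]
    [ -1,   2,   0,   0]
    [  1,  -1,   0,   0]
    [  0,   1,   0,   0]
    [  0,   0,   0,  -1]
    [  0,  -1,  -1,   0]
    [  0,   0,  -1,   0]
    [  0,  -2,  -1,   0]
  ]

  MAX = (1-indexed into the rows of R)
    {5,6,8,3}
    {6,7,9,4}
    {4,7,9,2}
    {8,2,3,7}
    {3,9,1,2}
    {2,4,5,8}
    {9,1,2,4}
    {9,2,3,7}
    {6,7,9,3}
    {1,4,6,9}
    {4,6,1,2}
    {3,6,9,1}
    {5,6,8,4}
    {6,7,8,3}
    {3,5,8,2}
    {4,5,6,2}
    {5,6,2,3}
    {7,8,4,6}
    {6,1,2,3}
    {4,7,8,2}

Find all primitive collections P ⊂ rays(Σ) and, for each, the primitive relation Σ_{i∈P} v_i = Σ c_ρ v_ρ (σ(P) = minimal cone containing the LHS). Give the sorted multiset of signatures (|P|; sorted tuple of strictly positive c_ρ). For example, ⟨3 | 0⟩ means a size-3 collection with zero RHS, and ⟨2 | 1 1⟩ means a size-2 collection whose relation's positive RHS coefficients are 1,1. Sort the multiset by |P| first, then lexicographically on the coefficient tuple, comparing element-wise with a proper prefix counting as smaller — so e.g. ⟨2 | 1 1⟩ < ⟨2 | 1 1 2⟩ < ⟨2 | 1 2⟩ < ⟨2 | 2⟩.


10 collections generate NE(X_Σ); each relation:

  P={1,5}:  v_{1} + v_{5} = 0  ⟹  sig = ⟨2 | 0⟩
  P={1,7}:  v_{1} + v_{7} = v_{9}  ⟹  sig = ⟨2 | 1⟩
  P={1,8}:  v_{1} + v_{8} = v_{7}  ⟹  sig = ⟨2 | 1⟩
  P={3,4}:  v_{3} + v_{4} = v_{5}  ⟹  sig = ⟨2 | 1⟩
  P={5,7}:  v_{5} + v_{7} = v_{8}  ⟹  sig = ⟨2 | 1⟩
  P={5,9}:  v_{5} + v_{9} = v_{7}  ⟹  sig = ⟨2 | 1⟩
  P={8,9}:  v_{8} + v_{9} = 2·v_{7}  ⟹  sig = ⟨2 | 2⟩
  P={2,6,8}:  v_{2} + v_{6} + v_{8} = v_{3}  ⟹  sig = ⟨3 | 1⟩
  P={2,6,7}:  v_{2} + v_{6} + v_{7} = v_{1} + v_{3}  ⟹  sig = ⟨3 | 1 1⟩
  P={2,6,9}:  v_{2} + v_{6} + v_{9} = 2·v_{1} + v_{3}  ⟹  sig = ⟨3 | 1 2⟩

Sorted signature multiset PRS(X):
{ ⟨2 | 0⟩,  ⟨2 | 1⟩ ×5,  ⟨2 | 2⟩,  ⟨3 | 1⟩,  ⟨3 | 1 1⟩,  ⟨3 | 1 2⟩ }


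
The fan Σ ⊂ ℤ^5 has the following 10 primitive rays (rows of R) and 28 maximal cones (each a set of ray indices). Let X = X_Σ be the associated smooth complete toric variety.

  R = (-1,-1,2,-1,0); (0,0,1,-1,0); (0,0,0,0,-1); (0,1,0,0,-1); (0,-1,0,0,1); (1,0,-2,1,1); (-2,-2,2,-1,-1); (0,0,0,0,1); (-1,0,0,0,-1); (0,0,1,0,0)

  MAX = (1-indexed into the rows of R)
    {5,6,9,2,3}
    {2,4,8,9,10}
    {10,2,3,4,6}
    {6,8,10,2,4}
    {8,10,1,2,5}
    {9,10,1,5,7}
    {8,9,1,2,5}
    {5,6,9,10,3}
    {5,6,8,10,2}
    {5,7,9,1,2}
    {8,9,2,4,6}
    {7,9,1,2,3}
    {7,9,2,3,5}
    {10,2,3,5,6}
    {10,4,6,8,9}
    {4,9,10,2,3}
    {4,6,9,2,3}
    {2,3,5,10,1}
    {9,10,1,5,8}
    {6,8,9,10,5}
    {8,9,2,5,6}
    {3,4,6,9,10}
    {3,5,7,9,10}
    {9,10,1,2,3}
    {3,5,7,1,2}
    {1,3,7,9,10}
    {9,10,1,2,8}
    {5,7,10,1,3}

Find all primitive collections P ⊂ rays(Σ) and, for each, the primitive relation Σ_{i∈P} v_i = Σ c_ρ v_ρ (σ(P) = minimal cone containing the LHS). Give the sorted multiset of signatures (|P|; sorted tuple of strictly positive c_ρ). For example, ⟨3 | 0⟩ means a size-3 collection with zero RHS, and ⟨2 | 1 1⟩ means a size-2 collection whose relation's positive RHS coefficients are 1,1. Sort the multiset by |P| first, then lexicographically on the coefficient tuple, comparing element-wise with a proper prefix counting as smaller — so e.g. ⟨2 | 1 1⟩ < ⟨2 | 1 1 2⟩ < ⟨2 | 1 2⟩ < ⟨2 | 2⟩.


Primitive collections (11):

  • {3,8}:  v_{3} + v_{8} = 0  ⟹  sig = ⟨2 | 0⟩
  • {4,5}:  v_{4} + v_{5} = 0  ⟹  sig = ⟨2 | 0⟩
  • {1,6}:  v_{1} + v_{6} = v_{5}  ⟹  sig = ⟨2 | 1⟩
  • {1,4}:  v_{1} + v_{4} = v_{2} + v_{9} + v_{10}  ⟹  sig = ⟨2 | 1 1 1⟩
  • {4,7}:  v_{4} + v_{7} = v_{1} + v_{3} + v_{9}  ⟹  sig = ⟨2 | 1 1 1⟩
  • {7,8}:  v_{7} + v_{8} = v_{1} + v_{5} + v_{9}  ⟹  sig = ⟨2 | 1 1 1⟩
  • {6,7}:  v_{6} + v_{7} = v_{3} + 2·v_{5} + v_{9}  ⟹  sig = ⟨2 | 1 1 2⟩
  • {2,7,10}:  v_{2} + v_{7} + v_{10} = 2·v_{1} + v_{3}  ⟹  sig = ⟨3 | 1 2⟩
  • {2,6,9,10}:  v_{2} + v_{6} + v_{9} + v_{10} = 0  ⟹  sig = ⟨4 | 0⟩
  • {1,3,5,9}:  v_{1} + v_{3} + v_{5} + v_{9} = v_{7}  ⟹  sig = ⟨4 | 1⟩
  • {2,5,9,10}:  v_{2} + v_{5} + v_{9} + v_{10} = v_{1}  ⟹  sig = ⟨4 | 1⟩

Signatures (|P|; sorted positive RHS coefficients), sorted:
    |P|=2: 7 collections, coeffs (), (), (1), (1,1,1), (1,1,1), (1,1,1), (1,1,2)
    |P|=3: 1 collection, coeffs (1,2)
    |P|=4: 3 collections, coeffs (), (1), (1)


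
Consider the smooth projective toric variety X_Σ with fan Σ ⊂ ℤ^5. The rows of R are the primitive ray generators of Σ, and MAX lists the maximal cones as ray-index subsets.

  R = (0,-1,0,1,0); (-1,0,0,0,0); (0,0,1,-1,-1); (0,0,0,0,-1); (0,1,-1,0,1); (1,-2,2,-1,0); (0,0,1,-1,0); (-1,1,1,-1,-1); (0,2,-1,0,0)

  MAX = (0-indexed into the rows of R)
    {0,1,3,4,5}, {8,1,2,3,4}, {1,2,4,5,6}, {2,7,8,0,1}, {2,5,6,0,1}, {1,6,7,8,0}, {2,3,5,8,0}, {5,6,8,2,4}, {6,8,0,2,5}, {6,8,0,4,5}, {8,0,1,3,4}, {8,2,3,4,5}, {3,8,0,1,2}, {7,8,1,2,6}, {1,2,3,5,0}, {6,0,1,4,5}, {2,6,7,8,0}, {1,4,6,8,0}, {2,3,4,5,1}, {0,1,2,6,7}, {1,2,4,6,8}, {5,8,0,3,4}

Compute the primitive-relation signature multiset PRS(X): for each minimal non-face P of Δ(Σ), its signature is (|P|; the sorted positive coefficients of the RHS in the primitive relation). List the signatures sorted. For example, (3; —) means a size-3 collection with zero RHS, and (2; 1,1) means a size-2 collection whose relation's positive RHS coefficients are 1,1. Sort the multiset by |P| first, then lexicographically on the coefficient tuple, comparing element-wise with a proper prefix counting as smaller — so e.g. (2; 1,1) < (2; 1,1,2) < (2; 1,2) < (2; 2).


Δ(Σ) — 9 vertices, 7 min non-faces:

  P={3,6}:  v_{3} + v_{6} = v_{2}  ⟹  sig = (2; 1)
  P={4,7}:  v_{4} + v_{7} = v_{1} + v_{6} + v_{8}  ⟹  sig = (2; 1,1,1)
  P={3,7}:  v_{3} + v_{7} = v_{0} + v_{1} + 2·v_{2} + v_{8}  ⟹  sig = (2; 1,1,1,2)
  P={5,7}:  v_{5} + v_{7} = v_{0} + v_{2} + 2·v_{6}  ⟹  sig = (2; 1,1,2)
  P={0,2,4}:  v_{0} + v_{2} + v_{4} = 0  ⟹  sig = (3; —)
  P={1,5,8}:  v_{1} + v_{5} + v_{8} = v_{6}  ⟹  sig = (3; 1)
  P={0,1,2,6,8}:  v_{0} + v_{1} + v_{2} + v_{6} + v_{8} = v_{7}  ⟹  sig = (5; 1)

Hence PRS(X_Σ) =
{ (2; 1),  (2; 1,1,1),  (2; 1,1,1,2),  (2; 1,1,2),  (3; —),  (3; 1),  (5; 1) }


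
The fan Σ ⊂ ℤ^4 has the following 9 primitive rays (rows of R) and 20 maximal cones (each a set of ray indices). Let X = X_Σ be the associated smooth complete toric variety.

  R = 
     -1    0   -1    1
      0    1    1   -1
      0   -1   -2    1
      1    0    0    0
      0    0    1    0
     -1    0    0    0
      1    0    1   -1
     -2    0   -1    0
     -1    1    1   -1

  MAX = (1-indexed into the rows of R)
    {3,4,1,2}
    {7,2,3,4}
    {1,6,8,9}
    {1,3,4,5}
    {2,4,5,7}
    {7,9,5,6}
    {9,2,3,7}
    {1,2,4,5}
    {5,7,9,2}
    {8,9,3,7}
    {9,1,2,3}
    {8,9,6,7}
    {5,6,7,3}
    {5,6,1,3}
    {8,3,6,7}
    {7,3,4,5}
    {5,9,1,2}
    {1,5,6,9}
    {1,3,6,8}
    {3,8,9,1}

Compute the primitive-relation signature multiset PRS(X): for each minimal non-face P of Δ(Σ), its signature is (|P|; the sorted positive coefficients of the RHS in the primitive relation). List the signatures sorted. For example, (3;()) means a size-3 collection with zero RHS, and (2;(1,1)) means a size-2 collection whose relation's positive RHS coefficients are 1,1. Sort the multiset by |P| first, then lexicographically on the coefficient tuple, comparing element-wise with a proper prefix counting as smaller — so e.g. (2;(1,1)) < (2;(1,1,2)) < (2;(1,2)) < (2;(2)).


10 minimal non-faces of Δ(Σ) (on 9 rays):

  {1,7}:  v_{1} + v_{7} = 0 — sig = (2;())
  {4,6}:  v_{4} + v_{6} = 0 — sig = (2;())
  {2,6}:  v_{2} + v_{6} = v_{9} — sig = (2;(1))
  {4,9}:  v_{4} + v_{9} = v_{2} — sig = (2;(1))
  {4,8}:  v_{4} + v_{8} = v_{3} + v_{9} — sig = (2;(1,1))
  {2,8}:  v_{2} + v_{8} = v_{3} + 2·v_{9} — sig = (2;(1,2))
  {5,8}:  v_{5} + v_{8} = 2·v_{6} — sig = (2;(2))
  {2,3,5}:  v_{2} + v_{3} + v_{5} = 0 — sig = (3;())
  {3,5,9}:  v_{3} + v_{5} + v_{9} = v_{6} — sig = (3;(1))
  {3,6,9}:  v_{3} + v_{6} + v_{9} = v_{8} — sig = (3;(1))

Sorted signature multiset PRS(X):
{ (2;()) ×2,  (2;(1)) ×2,  (2;(1,1)),  (2;(1,2)),  (2;(2)),  (3;()),  (3;(1)) ×2 }


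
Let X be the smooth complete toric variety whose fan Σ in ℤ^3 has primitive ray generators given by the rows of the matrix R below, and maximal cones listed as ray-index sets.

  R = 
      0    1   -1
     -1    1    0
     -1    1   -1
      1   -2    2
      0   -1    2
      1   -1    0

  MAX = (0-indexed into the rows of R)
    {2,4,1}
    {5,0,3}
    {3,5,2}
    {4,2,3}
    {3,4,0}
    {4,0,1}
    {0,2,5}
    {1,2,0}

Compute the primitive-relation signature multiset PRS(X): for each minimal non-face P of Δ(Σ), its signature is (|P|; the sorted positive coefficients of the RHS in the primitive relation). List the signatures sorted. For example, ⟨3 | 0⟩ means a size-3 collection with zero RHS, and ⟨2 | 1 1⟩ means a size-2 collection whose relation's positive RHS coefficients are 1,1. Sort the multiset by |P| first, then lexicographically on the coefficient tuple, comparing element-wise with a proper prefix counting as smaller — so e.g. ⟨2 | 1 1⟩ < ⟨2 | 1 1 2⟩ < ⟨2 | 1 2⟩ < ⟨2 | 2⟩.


Minimal non-faces — 5 found among 6 rays, 8 max cones:

  P = {1,5}:  v_{1} + v_{5} = 0  →  sig = ⟨2 | 0⟩
  P = {1,3}:  v_{1} + v_{3} = v_{4}  →  sig = ⟨2 | 1⟩
  P = {4,5}:  v_{4} + v_{5} = v_{3}  →  sig = ⟨2 | 1⟩
  P = {0,2,3}:  v_{0} + v_{2} + v_{3} = 0  →  sig = ⟨3 | 0⟩
  P = {0,2,4}:  v_{0} + v_{2} + v_{4} = v_{1}  →  sig = ⟨3 | 1⟩

so the primitive-relation signature multiset is
    |P|=2: 3 collections, coeffs (), (1), (1)
    |P|=3: 2 collections, coeffs (), (1)


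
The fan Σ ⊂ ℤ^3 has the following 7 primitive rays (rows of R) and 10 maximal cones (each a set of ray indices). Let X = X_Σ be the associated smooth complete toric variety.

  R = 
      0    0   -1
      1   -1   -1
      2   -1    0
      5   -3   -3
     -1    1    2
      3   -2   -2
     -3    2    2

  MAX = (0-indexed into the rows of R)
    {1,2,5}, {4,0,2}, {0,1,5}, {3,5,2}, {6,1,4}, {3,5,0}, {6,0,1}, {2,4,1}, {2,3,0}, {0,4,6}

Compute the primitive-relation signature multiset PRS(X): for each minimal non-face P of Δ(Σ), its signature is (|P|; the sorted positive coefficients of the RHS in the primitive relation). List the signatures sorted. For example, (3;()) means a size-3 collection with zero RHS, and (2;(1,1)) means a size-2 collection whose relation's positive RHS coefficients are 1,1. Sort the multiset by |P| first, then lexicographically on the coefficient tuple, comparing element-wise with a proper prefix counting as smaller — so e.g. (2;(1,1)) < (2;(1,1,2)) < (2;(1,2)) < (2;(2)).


Δ(Σ) — 7 vertices, 9 min non-faces:

  {5,6}:  v_{5} + v_{6} = 0  ⇒ sig = (2;())
  {2,6}:  v_{2} + v_{6} = v_{4}  ⇒ sig = (2;(1))
  {4,5}:  v_{4} + v_{5} = v_{2}  ⇒ sig = (2;(1))
  {3,6}:  v_{3} + v_{6} = v_{0} + v_{2}  ⇒ sig = (2;(1,1))
  {3,4}:  v_{3} + v_{4} = v_{0} + 2·v_{2}  ⇒ sig = (2;(1,2))
  {1,3}:  v_{1} + v_{3} = 2·v_{5}  ⇒ sig = (2;(2))
  {0,1,4}:  v_{0} + v_{1} + v_{4} = 0  ⇒ sig = (3;())
  {0,1,2}:  v_{0} + v_{1} + v_{2} = v_{5}  ⇒ sig = (3;(1))
  {0,2,5}:  v_{0} + v_{2} + v_{5} = v_{3}  ⇒ sig = (3;(1))

Sorted signature multiset PRS(X):
[(2;()), (2;(1)), (2;(1)), (2;(1,1)), (2;(1,2)), (2;(2)), (3;()), (3;(1)), (3;(1))]


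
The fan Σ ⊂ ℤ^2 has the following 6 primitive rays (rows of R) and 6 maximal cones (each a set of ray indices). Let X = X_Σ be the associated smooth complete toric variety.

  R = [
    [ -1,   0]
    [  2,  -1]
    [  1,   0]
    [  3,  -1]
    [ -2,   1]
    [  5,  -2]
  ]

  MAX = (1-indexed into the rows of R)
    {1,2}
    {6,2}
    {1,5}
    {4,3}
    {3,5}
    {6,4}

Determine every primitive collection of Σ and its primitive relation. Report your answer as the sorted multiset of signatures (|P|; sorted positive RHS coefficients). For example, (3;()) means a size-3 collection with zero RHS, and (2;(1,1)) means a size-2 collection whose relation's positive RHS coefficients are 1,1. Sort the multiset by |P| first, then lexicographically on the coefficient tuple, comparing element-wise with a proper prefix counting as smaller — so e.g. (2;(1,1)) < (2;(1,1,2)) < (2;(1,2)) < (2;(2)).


|primitive collections| = 9. Relations:

  • {1,3}:  v_{1} + v_{3} = 0  ⟹  sig = (2;())
  • {2,5}:  v_{2} + v_{5} = 0  ⟹  sig = (2;())
  • {1,4}:  v_{1} + v_{4} = v_{2}  ⟹  sig = (2;(1))
  • {2,3}:  v_{2} + v_{3} = v_{4}  ⟹  sig = (2;(1))
  • {2,4}:  v_{2} + v_{4} = v_{6}  ⟹  sig = (2;(1))
  • {4,5}:  v_{4} + v_{5} = v_{3}  ⟹  sig = (2;(1))
  • {5,6}:  v_{5} + v_{6} = v_{4}  ⟹  sig = (2;(1))
  • {1,6}:  v_{1} + v_{6} = 2·v_{2}  ⟹  sig = (2;(2))
  • {3,6}:  v_{3} + v_{6} = 2·v_{4}  ⟹  sig = (2;(2))

so the primitive-relation signature multiset is
[(2;()), (2;()), (2;(1)), (2;(1)), (2;(1)), (2;(1)), (2;(1)), (2;(2)), (2;(2))]


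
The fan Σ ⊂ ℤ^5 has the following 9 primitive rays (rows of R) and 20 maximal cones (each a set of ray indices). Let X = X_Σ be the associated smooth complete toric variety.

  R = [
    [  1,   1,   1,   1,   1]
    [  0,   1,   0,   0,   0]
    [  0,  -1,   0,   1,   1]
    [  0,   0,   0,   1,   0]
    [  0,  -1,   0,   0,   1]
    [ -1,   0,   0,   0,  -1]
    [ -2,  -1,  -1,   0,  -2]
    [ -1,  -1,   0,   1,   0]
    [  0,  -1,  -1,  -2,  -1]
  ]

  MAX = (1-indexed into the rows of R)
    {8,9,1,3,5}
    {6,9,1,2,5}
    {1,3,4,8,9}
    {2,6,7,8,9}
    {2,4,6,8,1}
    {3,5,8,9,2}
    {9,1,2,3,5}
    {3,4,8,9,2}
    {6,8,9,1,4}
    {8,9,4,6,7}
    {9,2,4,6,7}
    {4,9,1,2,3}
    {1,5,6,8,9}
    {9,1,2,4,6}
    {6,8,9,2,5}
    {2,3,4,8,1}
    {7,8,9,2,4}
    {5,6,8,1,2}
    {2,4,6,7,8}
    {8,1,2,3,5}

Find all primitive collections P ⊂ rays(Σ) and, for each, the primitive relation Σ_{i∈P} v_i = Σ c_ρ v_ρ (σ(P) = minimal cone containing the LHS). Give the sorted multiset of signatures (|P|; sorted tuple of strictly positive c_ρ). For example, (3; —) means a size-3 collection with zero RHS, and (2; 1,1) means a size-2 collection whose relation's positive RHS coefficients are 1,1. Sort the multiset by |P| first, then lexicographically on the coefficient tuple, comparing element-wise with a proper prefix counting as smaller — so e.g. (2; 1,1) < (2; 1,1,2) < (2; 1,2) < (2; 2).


7 minimal non-faces of Δ(Σ) (on 9 rays):

  P={3,6}:  v_{3} + v_{6} = v_{8}  →  sig = (2; 1)
  P={4,5}:  v_{4} + v_{5} = v_{3}  →  sig = (2; 1)
  P={1,7}:  v_{1} + v_{7} = v_{4} + v_{6}  →  sig = (2; 1,1)
  P={3,7}:  v_{3} + v_{7} = v_{2} + v_{4} + 2·v_{8} + v_{9}  →  sig = (2; 1,1,1,2)
  P={5,7}:  v_{5} + v_{7} = v_{2} + 2·v_{8} + v_{9}  →  sig = (2; 1,1,2)
  P={1,2,8,9}:  v_{1} + v_{2} + v_{8} + v_{9} = 0  →  sig = (4; —)
  P={2,4,6,8,9}:  v_{2} + v_{4} + v_{6} + v_{8} + v_{9} = v_{7}  →  sig = (5; 1)

so the primitive-relation signature multiset is
[(2; 1), (2; 1), (2; 1,1), (2; 1,1,1,2), (2; 1,1,2), (4; —), (5; 1)]
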